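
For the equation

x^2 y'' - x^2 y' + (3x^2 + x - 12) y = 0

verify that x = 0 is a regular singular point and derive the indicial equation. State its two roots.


Divide by x^2 to reach normal form y'' + P_1(x) y' + P_2(x) y = 0 with P_1(x) = -1 and P_2(x) = 3 + 1/x - 12/x^2.
x = 0 is a singular point because the y-coefficient 3 + 1/x - 12/x^2 has a pole at x = 0.
It is a regular singular point because x P_1(x) = p(x) = -x and x^2 P_2(x) = q(x) = 3x^2 + x - 12 are polynomials, hence analytic at x = 0.
p(0) = 0,  q(0) = -12.
Indicial equation: r(r-1) + p(0) r + q(0) = 0, i.e. r^2 + (p(0) - 1) r + q(0) = 0, i.e. r^2 - 1 r - 12 = 0.
Discriminant: (-1)^2 - 4(-12) = 49, so r = (1 ± 7)/2.
Solving: r_1 = 4, r_2 = -3.

indicial: r^2 - 1 r - 12 = 0; roots r_1 = 4, r_2 = -3


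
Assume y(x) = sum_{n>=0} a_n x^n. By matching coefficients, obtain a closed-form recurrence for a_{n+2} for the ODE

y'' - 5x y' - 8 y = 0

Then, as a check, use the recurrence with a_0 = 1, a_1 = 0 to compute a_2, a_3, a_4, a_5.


Substitute y = sum_n a_n x^n.
y''(x) has coefficient (n+2)(n+1) a_{n+2} at x^n;
-5 x y'(x) has coefficient -5 n a_n at x^n (shift);
-8 y(x) has coefficient -8 a_n at x^n.
Matching x^n: (n+2)(n+1) a_{n+2} + (-5n - 8) a_n = 0.
Thus a_{n+2} = (5n + 8) / ((n+1)(n+2)) * a_n.

Check with a_0 = 1, a_1 = 0 (apply the recurrence for n = 0, 1, 2, 3): a_0 = 1, a_1 = 0, a_2 = 4, a_3 = 0, a_4 = 6, a_5 = 0.

a_(n+2) = (5n + 8) / ((n+1)(n+2)) * a_n; check: a_0 = 1, a_1 = 0, a_2 = 4, a_3 = 0, a_4 = 6, a_5 = 0


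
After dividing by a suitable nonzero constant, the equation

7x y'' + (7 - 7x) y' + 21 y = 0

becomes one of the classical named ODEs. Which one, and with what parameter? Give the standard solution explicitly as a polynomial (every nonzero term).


All three coefficients share the factor 7; dividing through by 7 gives  x y'' + (1 - x) y' + 3 y = 0.
This matches the Laguerre equation x y'' + (1 - x) y' + n y = 0 with n = 3; the polynomial solution is L_3(x).
With y = sum_k a_k x^k, matching x^k gives (k+1)k a_{k+1} + (k+1) a_{k+1} - k a_k + n a_k = 0, i.e. (k+1)^2 a_{k+1} = (k - n) a_k = (k - 3) a_k. The right side vanishes at k = 3, so the series terminates at degree 3.
Standard normalization L_n(0) = 1 gives a_0 = 1. Work upward with a_{k+1} = (k - 3) a_k / (k+1)^2:
  a_1 = (0 - 3)(1) / 1^2 = -3/1 = -3
  a_2 = (1 - 3)(-3) / 2^2 = 6/4 = 3/2
  a_3 = (2 - 3)(3/2) / 3^2 = (-3/2)/9 = -1/6
Hence L_3(x) = -x^3/6 + 3 x^2/2 - 3 x + 1.

L_3(x); series = -x^3/6 + 3 x^2/2 - 3 x + 1


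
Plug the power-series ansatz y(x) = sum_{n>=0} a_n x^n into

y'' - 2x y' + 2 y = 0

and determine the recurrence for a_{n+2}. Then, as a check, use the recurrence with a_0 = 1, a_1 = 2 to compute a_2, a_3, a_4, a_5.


Substitute y = sum_n a_n x^n.
y''(x) has coefficient (n+2)(n+1) a_{n+2} at x^n;
-2 x y'(x) has coefficient -2 n a_n at x^n (shift);
2 y(x) has coefficient 2 a_n at x^n.
Matching x^n: (n+2)(n+1) a_{n+2} + (-2n + 2) a_n = 0.
Thus a_{n+2} = (2n - 2) / ((n+1)(n+2)) * a_n.

Check with a_0 = 1, a_1 = 2 (apply the recurrence for n = 0, 1, 2, 3): a_0 = 1, a_1 = 2, a_2 = -1, a_3 = 0, a_4 = -1/6, a_5 = 0.

a_(n+2) = (2n - 2) / ((n+1)(n+2)) * a_n; check: a_0 = 1, a_1 = 2, a_2 = -1, a_3 = 0, a_4 = -1/6, a_5 = 0


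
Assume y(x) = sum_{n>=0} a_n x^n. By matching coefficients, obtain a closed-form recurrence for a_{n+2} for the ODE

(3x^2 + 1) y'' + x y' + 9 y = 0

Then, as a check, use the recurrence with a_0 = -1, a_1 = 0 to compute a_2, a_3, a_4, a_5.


Substitute y = sum_n a_n x^n.
(1 + 3 x^2) y'' contributes (n+2)(n+1) a_{n+2} + 3 n(n-1) a_n at x^n.
x y'(x) contributes n a_n at x^n.
9 y(x) contributes 9 a_n at x^n.
Matching x^n: (n+2)(n+1) a_{n+2} + (3 n(n-1) + n + 9) a_n = 0.
Thus a_{n+2} = (-3 n(n-1) - n - 9) / ((n+1)(n+2)) * a_n.

Check with a_0 = -1, a_1 = 0 (apply the recurrence for n = 0, 1, 2, 3): a_0 = -1, a_1 = 0, a_2 = 9/2, a_3 = 0, a_4 = -51/8, a_5 = 0.

a_(n+2) = (-3 n(n-1) - n - 9) / ((n+1)(n+2)) * a_n; check: a_0 = -1, a_1 = 0, a_2 = 9/2, a_3 = 0, a_4 = -51/8, a_5 = 0


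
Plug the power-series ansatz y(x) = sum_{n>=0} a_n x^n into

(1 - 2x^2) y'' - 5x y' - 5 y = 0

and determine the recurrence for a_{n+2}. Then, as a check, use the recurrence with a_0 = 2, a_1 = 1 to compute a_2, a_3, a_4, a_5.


Substitute y = sum_n a_n x^n.
(1 - 2 x^2) y'' contributes (n+2)(n+1) a_{n+2} - 2 n(n-1) a_n at x^n.
-5 x y'(x) contributes -5 n a_n at x^n.
-5 y(x) contributes -5 a_n at x^n.
Matching x^n: (n+2)(n+1) a_{n+2} + (-2 n(n-1) - 5 n - 5) a_n = 0.
Thus a_{n+2} = (2 n(n-1) + 5 n + 5) / ((n+1)(n+2)) * a_n.

Check with a_0 = 2, a_1 = 1 (apply the recurrence for n = 0, 1, 2, 3): a_0 = 2, a_1 = 1, a_2 = 5, a_3 = 5/3, a_4 = 95/12, a_5 = 8/3.

a_(n+2) = (2 n(n-1) + 5 n + 5) / ((n+1)(n+2)) * a_n; check: a_0 = 2, a_1 = 1, a_2 = 5, a_3 = 5/3, a_4 = 95/12, a_5 = 8/3


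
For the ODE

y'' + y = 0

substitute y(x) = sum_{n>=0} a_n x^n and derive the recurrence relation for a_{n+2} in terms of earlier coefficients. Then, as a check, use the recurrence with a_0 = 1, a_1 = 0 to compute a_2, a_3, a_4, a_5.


Substitute y = sum_n a_n x^n into y'' + (const) y = 0.
y''(x) = sum_{n>=0} (n+2)(n+1) a_{n+2} x^n.
The ODE becomes sum_n [(n+2)(n+1) a_{n+2} + 1 a_n] x^n = 0.
Setting each coefficient to zero gives the recurrence:
  (n+2)(n+1) a_{n+2} + 1 a_n = 0,
  a_{n+2} = -1 / ((n+1)(n+2)) a_n.

Check with a_0 = 1, a_1 = 0 (apply the recurrence for n = 0, 1, 2, 3): a_0 = 1, a_1 = 0, a_2 = -1/2, a_3 = 0, a_4 = 1/24, a_5 = 0.

a_{n+2} = -1/((n+1)(n+2)) * a_n; check: a_0 = 1, a_1 = 0, a_2 = -1/2, a_3 = 0, a_4 = 1/24, a_5 = 0


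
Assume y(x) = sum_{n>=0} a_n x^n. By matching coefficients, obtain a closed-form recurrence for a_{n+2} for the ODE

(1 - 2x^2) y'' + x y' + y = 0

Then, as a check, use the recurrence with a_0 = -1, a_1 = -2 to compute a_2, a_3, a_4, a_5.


Substitute y = sum_n a_n x^n.
(1 - 2 x^2) y'' contributes (n+2)(n+1) a_{n+2} - 2 n(n-1) a_n at x^n.
x y'(x) contributes n a_n at x^n.
y(x) contributes 1 a_n at x^n.
Matching x^n: (n+2)(n+1) a_{n+2} + (-2 n(n-1) + n + 1) a_n = 0.
Thus a_{n+2} = (2 n(n-1) - n - 1) / ((n+1)(n+2)) * a_n.

Check with a_0 = -1, a_1 = -2 (apply the recurrence for n = 0, 1, 2, 3): a_0 = -1, a_1 = -2, a_2 = 1/2, a_3 = 2/3, a_4 = 1/24, a_5 = 4/15.

a_(n+2) = (2 n(n-1) - n - 1) / ((n+1)(n+2)) * a_n; check: a_0 = -1, a_1 = -2, a_2 = 1/2, a_3 = 2/3, a_4 = 1/24, a_5 = 4/15


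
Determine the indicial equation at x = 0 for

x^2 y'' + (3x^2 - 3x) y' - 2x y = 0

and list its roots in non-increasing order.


Divide by x^2 to reach normal form y'' + P_1(x) y' + P_2(x) y = 0 with P_1(x) = 3 - 3/x and P_2(x) = -2/x.
x = 0 is a singular point because the y'-coefficient 3 - 3/x has a pole at x = 0 and the y-coefficient -2/x has a pole at x = 0.
It is a regular singular point because x P_1(x) = p(x) = 3x - 3 and x^2 P_2(x) = q(x) = -2x are polynomials, hence analytic at x = 0.
p(0) = -3,  q(0) = 0.
Indicial equation: r(r-1) + p(0) r + q(0) = 0, i.e. r^2 + (p(0) - 1) r + q(0) = 0, i.e. r^2 - 4 r = 0.
Discriminant: (-4)^2 - 4(0) = 16, so r = (4 ± 4)/2.
Solving: r_1 = 4, r_2 = 0.

indicial: r^2 - 4 r = 0; roots r_1 = 4, r_2 = 0


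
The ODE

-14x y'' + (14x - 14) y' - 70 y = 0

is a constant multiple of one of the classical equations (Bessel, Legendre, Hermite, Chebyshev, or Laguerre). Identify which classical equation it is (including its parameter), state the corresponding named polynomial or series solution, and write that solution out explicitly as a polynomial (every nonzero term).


All three coefficients share the factor -14; dividing through by -14 gives  x y'' + (1 - x) y' + 5 y = 0.
This matches the Laguerre equation x y'' + (1 - x) y' + n y = 0 with n = 5; the polynomial solution is L_5(x).
With y = sum_k a_k x^k, matching x^k gives (k+1)k a_{k+1} + (k+1) a_{k+1} - k a_k + n a_k = 0, i.e. (k+1)^2 a_{k+1} = (k - n) a_k = (k - 5) a_k. The right side vanishes at k = 5, so the series terminates at degree 5.
Standard normalization L_n(0) = 1 gives a_0 = 1. Work upward with a_{k+1} = (k - 5) a_k / (k+1)^2:
  a_1 = (0 - 5)(1) / 1^2 = -5/1 = -5
  a_2 = (1 - 5)(-5) / 2^2 = 20/4 = 5
  a_3 = (2 - 5)(5) / 3^2 = -15/9 = -5/3
  a_4 = (3 - 5)(-5/3) / 4^2 = (10/3)/16 = 5/24
  a_5 = (4 - 5)(5/24) / 5^2 = (-5/24)/25 = -1/120
Hence L_5(x) = -x^5/120 + 5 x^4/24 - 5 x^3/3 + 5 x^2 - 5 x + 1.

L_5(x); series = -x^5/120 + 5 x^4/24 - 5 x^3/3 + 5 x^2 - 5 x + 1


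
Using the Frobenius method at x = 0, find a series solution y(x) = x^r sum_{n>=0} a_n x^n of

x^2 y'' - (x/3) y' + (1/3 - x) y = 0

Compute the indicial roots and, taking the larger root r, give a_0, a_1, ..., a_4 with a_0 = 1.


Write in Frobenius form y'' + (p(x)/x) y' + (q(x)/x^2) y = 0:
  p(x) = -1/3,  q(x) = 1/3 - x.
Indicial equation: r(r-1) + (-1/3) r + (1/3) = 0 -> roots r_1 = 1, r_2 = 1/3.
Take r = r_1 = 1. Let y(x) = x^r sum_{n>=0} a_n x^n with a_0 = 1.
Substitute y = x^r sum a_n x^n and match x^{r+n}. The recurrence is
  D(n) a_n - 1 a_{n-1} = 0,  where D(n) = (r+n)(r+n-1) + (-1/3)(r+n) + (1/3).
  a_n = 1 / D(n) * a_{n-1}.
Since the indicial polynomial factors as (r - r_1)(r - r_2), D(n) = (r_1 + n - r_1)(r_1 + n - r_2) = n(n + 2/3).
Evaluating step by step (a_0 = 1):
  n = 1: D(1) = 1(1 + 2/3) = 5/3; numerator = 1(1) = 1; a_1 = (1)/(5/3) = 3/5
  n = 2: D(2) = 2(2 + 2/3) = 16/3; numerator = 1(3/5) = 3/5; a_2 = (3/5)/(16/3) = 9/80
  n = 3: D(3) = 3(3 + 2/3) = 11; numerator = 1(9/80) = 9/80; a_3 = (9/80)/(11) = 9/880
  n = 4: D(4) = 4(4 + 2/3) = 56/3; numerator = 1(9/880) = 9/880; a_4 = (9/880)/(56/3) = 27/49280

r = 1; a_0 = 1; a_1 = 3/5; a_2 = 9/80; a_3 = 9/880; a_4 = 27/49280


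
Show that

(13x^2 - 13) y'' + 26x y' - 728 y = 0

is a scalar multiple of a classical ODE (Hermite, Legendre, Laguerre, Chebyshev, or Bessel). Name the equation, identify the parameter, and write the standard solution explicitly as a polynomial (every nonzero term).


All three coefficients share the factor -13; dividing through by -13 gives  (1 - x^2) y'' - 2x y' + 56 y = 0.
This matches the Legendre equation (1 - x^2) y'' - 2x y' + n(n+1) y = 0 (note the -2x y' term) with n(n+1) = 56, so n = 7; the polynomial solution is P_7(x).
With y = sum_k a_k x^k, matching x^k gives (k+2)(k+1) a_{k+2} = [k(k+1) - n(n+1)] a_k = (k - 7)(k + 8) a_k. The right side vanishes at k = 7, so the series with the parity of 7 terminates at degree 7.
Standard normalization (P_n(1) = 1): leading coefficient (2n)!/(2^n (n!)^2) = 87178291200/(128*25401600) = 429/16, so a_7 = 429/16. Work downward with a_k = (k+1)(k+2) a_{k+2} / ((k - 7)(k + 8)):
  a_5 = (6)(7)(429/16) / ((5 - 7)(5 + 8)) = (9009/8)/(-26) = -693/16
  a_3 = (4)(5)(-693/16) / ((3 - 7)(3 + 8)) = (-3465/4)/(-44) = 315/16
  a_1 = (2)(3)(315/16) / ((1 - 7)(1 + 8)) = (945/8)/(-54) = -35/16
Hence P_7(x) = 429 x^7/16 - 693 x^5/16 + 315 x^3/16 - 35 x/16.

P_7(x); series = 429 x^7/16 - 693 x^5/16 + 315 x^3/16 - 35 x/16


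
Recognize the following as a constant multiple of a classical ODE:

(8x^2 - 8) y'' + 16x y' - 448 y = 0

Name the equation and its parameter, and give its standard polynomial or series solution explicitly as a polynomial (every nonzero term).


All three coefficients share the factor -8; dividing through by -8 gives  (1 - x^2) y'' - 2x y' + 56 y = 0.
This matches the Legendre equation (1 - x^2) y'' - 2x y' + n(n+1) y = 0 (note the -2x y' term) with n(n+1) = 56, so n = 7; the polynomial solution is P_7(x).
With y = sum_k a_k x^k, matching x^k gives (k+2)(k+1) a_{k+2} = [k(k+1) - n(n+1)] a_k = (k - 7)(k + 8) a_k. The right side vanishes at k = 7, so the series with the parity of 7 terminates at degree 7.
Standard normalization (P_n(1) = 1): leading coefficient (2n)!/(2^n (n!)^2) = 87178291200/(128*25401600) = 429/16, so a_7 = 429/16. Work downward with a_k = (k+1)(k+2) a_{k+2} / ((k - 7)(k + 8)):
  a_5 = (6)(7)(429/16) / ((5 - 7)(5 + 8)) = (9009/8)/(-26) = -693/16
  a_3 = (4)(5)(-693/16) / ((3 - 7)(3 + 8)) = (-3465/4)/(-44) = 315/16
  a_1 = (2)(3)(315/16) / ((1 - 7)(1 + 8)) = (945/8)/(-54) = -35/16
Hence P_7(x) = 429 x^7/16 - 693 x^5/16 + 315 x^3/16 - 35 x/16.

P_7(x); series = 429 x^7/16 - 693 x^5/16 + 315 x^3/16 - 35 x/16


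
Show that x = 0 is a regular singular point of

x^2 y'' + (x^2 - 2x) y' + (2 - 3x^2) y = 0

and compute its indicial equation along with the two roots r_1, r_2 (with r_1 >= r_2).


Divide by x^2 to reach normal form y'' + P_1(x) y' + P_2(x) y = 0 with P_1(x) = 1 - 2/x and P_2(x) = -3 + 2/x^2.
x = 0 is a singular point because the y'-coefficient 1 - 2/x has a pole at x = 0 and the y-coefficient -3 + 2/x^2 has a pole at x = 0.
It is a regular singular point because x P_1(x) = p(x) = x - 2 and x^2 P_2(x) = q(x) = 2 - 3x^2 are polynomials, hence analytic at x = 0.
p(0) = -2,  q(0) = 2.
Indicial equation: r(r-1) + p(0) r + q(0) = 0, i.e. r^2 + (p(0) - 1) r + q(0) = 0, i.e. r^2 - 3 r + 2 = 0.
Discriminant: (-3)^2 - 4(2) = 1, so r = (3 ± 1)/2.
Solving: r_1 = 2, r_2 = 1.

indicial: r^2 - 3 r + 2 = 0; roots r_1 = 2, r_2 = 1


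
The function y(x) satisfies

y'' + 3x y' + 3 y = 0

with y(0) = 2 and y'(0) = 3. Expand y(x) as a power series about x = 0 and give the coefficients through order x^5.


Ansatz: y(x) = sum_{n>=0} a_n x^n, so y'(x) = sum_{n>=1} n a_n x^(n-1) and y''(x) = sum_{n>=2} n(n-1) a_n x^(n-2).
Substitute into P(x) y'' + Q(x) y' + R(x) y = 0 with P(x) = 1, Q(x) = 3x, R(x) = 3, and match powers of x.
Initial conditions: a_0 = 2, a_1 = 3.
Setting the coefficient of each power of x to zero and solving order by order (substituting the coefficients already found):
  x^0: 2 a_2 + 3 a_0 = 0  ->  2 a_2 = -3 a_0 = -6  ->  a_2 = -3
  x^1: 6 a_3 + 6 a_1 = 0  ->  6 a_3 = -6 a_1 = -18  ->  a_3 = -3
  x^2: 12 a_4 + 9 a_2 = 0  ->  12 a_4 = -9 a_2 = 27  ->  a_4 = 9/4
  x^3: 20 a_5 + 12 a_3 = 0  ->  20 a_5 = -12 a_3 = 36  ->  a_5 = 9/5
Truncated series: y(x) = 2 + 3 x - 3 x^2 - 3 x^3 + (9/4) x^4 + (9/5) x^5 + O(x^6).

a_0 = 2; a_1 = 3; a_2 = -3; a_3 = -3; a_4 = 9/4; a_5 = 9/5


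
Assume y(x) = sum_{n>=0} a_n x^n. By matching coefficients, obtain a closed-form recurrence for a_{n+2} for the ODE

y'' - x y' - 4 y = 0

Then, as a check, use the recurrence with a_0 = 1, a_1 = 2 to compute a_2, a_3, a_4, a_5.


Substitute y = sum_n a_n x^n.
y''(x) has coefficient (n+2)(n+1) a_{n+2} at x^n;
-x y'(x) has coefficient -n a_n at x^n (shift);
-4 y(x) has coefficient -4 a_n at x^n.
Matching x^n: (n+2)(n+1) a_{n+2} + (-n - 4) a_n = 0.
Thus a_{n+2} = (n + 4) / ((n+1)(n+2)) * a_n.

Check with a_0 = 1, a_1 = 2 (apply the recurrence for n = 0, 1, 2, 3): a_0 = 1, a_1 = 2, a_2 = 2, a_3 = 5/3, a_4 = 1, a_5 = 7/12.

a_(n+2) = (n + 4) / ((n+1)(n+2)) * a_n; check: a_0 = 1, a_1 = 2, a_2 = 2, a_3 = 5/3, a_4 = 1, a_5 = 7/12


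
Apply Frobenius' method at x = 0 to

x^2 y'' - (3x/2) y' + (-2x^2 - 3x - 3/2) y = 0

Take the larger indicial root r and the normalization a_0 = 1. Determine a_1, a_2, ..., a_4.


Write in Frobenius form y'' + (p(x)/x) y' + (q(x)/x^2) y = 0:
  p(x) = -3/2,  q(x) = -2x^2 - 3x - 3/2.
Indicial equation: r(r-1) + (-3/2) r + (-3/2) = 0 -> roots r_1 = 3, r_2 = -1/2.
Take r = r_1 = 3. Let y(x) = x^r sum_{n>=0} a_n x^n with a_0 = 1.
Substitute y = x^r sum a_n x^n and match x^{r+n}. The recurrence is
  D(n) a_n - 3 a_{n-1} - 2 a_{n-2} = 0,  where D(n) = (r+n)(r+n-1) + (-3/2)(r+n) + (-3/2).
  a_n = [3 a_{n-1} + 2 a_{n-2}] / D(n).
Since the indicial polynomial factors as (r - r_1)(r - r_2), D(n) = (r_1 + n - r_1)(r_1 + n - r_2) = n(n + 7/2).
Evaluating step by step (a_0 = 1):
  n = 1: D(1) = 1(1 + 7/2) = 9/2; numerator = 3(1) = 3; a_1 = (3)/(9/2) = 2/3
  n = 2: D(2) = 2(2 + 7/2) = 11; numerator = 3(2/3) + 2(1) = 4; a_2 = (4)/(11) = 4/11
  n = 3: D(3) = 3(3 + 7/2) = 39/2; numerator = 3(4/11) + 2(2/3) = 80/33; a_3 = (80/33)/(39/2) = 160/1287
  n = 4: D(4) = 4(4 + 7/2) = 30; numerator = 3(160/1287) + 2(4/11) = 472/429; a_4 = (472/429)/(30) = 236/6435

r = 3; a_0 = 1; a_1 = 2/3; a_2 = 4/11; a_3 = 160/1287; a_4 = 236/6435


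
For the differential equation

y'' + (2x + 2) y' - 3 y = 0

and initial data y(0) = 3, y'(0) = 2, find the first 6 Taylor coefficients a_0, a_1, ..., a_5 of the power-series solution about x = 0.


Ansatz: y(x) = sum_{n>=0} a_n x^n, so y'(x) = sum_{n>=1} n a_n x^(n-1) and y''(x) = sum_{n>=2} n(n-1) a_n x^(n-2).
Substitute into P(x) y'' + Q(x) y' + R(x) y = 0 with P(x) = 1, Q(x) = 2x + 2, R(x) = -3, and match powers of x.
Initial conditions: a_0 = 3, a_1 = 2.
Setting the coefficient of each power of x to zero and solving order by order (substituting the coefficients already found):
  x^0: 2 a_2 + 2 a_1 - 3 a_0 = 0  ->  2 a_2 = -2 a_1 + 3 a_0 = 5  ->  a_2 = 5/2
  x^1: 6 a_3 + 4 a_2 - a_1 = 0  ->  6 a_3 = -4 a_2 + a_1 = -8  ->  a_3 = -4/3
  x^2: 12 a_4 + 6 a_3 + a_2 = 0  ->  12 a_4 = -6 a_3 - a_2 = 11/2  ->  a_4 = 11/24
  x^3: 20 a_5 + 8 a_4 + 3 a_3 = 0  ->  20 a_5 = -8 a_4 - 3 a_3 = 1/3  ->  a_5 = 1/60
Truncated series: y(x) = 3 + 2 x + (5/2) x^2 - (4/3) x^3 + (11/24) x^4 + (1/60) x^5 + O(x^6).

a_0 = 3; a_1 = 2; a_2 = 5/2; a_3 = -4/3; a_4 = 11/24; a_5 = 1/60


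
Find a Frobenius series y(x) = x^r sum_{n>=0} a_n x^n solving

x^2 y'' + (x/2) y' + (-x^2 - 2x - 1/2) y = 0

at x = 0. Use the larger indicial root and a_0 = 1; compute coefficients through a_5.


Write in Frobenius form y'' + (p(x)/x) y' + (q(x)/x^2) y = 0:
  p(x) = 1/2,  q(x) = -x^2 - 2x - 1/2.
Indicial equation: r(r-1) + (1/2) r + (-1/2) = 0 -> roots r_1 = 1, r_2 = -1/2.
Take r = r_1 = 1. Let y(x) = x^r sum_{n>=0} a_n x^n with a_0 = 1.
Substitute y = x^r sum a_n x^n and match x^{r+n}. The recurrence is
  D(n) a_n - 2 a_{n-1} - 1 a_{n-2} = 0,  where D(n) = (r+n)(r+n-1) + (1/2)(r+n) + (-1/2).
  a_n = [2 a_{n-1} + 1 a_{n-2}] / D(n).
Since the indicial polynomial factors as (r - r_1)(r - r_2), D(n) = (r_1 + n - r_1)(r_1 + n - r_2) = n(n + 3/2).
Evaluating step by step (a_0 = 1):
  n = 1: D(1) = 1(1 + 3/2) = 5/2; numerator = 2(1) = 2; a_1 = (2)/(5/2) = 4/5
  n = 2: D(2) = 2(2 + 3/2) = 7; numerator = 2(4/5) + 1(1) = 13/5; a_2 = (13/5)/(7) = 13/35
  n = 3: D(3) = 3(3 + 3/2) = 27/2; numerator = 2(13/35) + 1(4/5) = 54/35; a_3 = (54/35)/(27/2) = 4/35
  n = 4: D(4) = 4(4 + 3/2) = 22; numerator = 2(4/35) + 1(13/35) = 3/5; a_4 = (3/5)/(22) = 3/110
  n = 5: D(5) = 5(5 + 3/2) = 65/2; numerator = 2(3/110) + 1(4/35) = 13/77; a_5 = (13/77)/(65/2) = 2/385

r = 1; a_0 = 1; a_1 = 4/5; a_2 = 13/35; a_3 = 4/35; a_4 = 3/110; a_5 = 2/385


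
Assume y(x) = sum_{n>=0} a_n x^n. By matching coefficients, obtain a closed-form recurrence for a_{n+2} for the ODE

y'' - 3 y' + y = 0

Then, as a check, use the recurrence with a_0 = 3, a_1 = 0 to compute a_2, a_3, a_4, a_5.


Substitute y = sum_n a_n x^n.
y''(x) has coefficient (n+2)(n+1) a_{n+2} at x^n;
-3 y'(x) has coefficient -3 (n+1) a_{n+1} at x^n;
y(x) has coefficient 1 a_n at x^n.
Matching x^n: (n+2)(n+1) a_{n+2} - 3 (n+1) a_{n+1} + 1 a_n = 0.
Thus a_{n+2} = [3 (n+1) a_{n+1} - 1 a_n] / ((n+1)(n+2)).

Check with a_0 = 3, a_1 = 0 (apply the recurrence for n = 0, 1, 2, 3): a_0 = 3, a_1 = 0, a_2 = -3/2, a_3 = -3/2, a_4 = -1, a_5 = -21/40.

a_(n+2) = [3 (n+1) a_(n+1) - 1 a_n] / ((n+1)(n+2)); check: a_0 = 3, a_1 = 0, a_2 = -3/2, a_3 = -3/2, a_4 = -1, a_5 = -21/40


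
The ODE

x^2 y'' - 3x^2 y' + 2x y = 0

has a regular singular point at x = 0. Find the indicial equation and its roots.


Divide by x^2 to reach normal form y'' + P_1(x) y' + P_2(x) y = 0 with P_1(x) = -3 and P_2(x) = 2/x.
x = 0 is a singular point because the y-coefficient 2/x has a pole at x = 0.
It is a regular singular point because x P_1(x) = p(x) = -3x and x^2 P_2(x) = q(x) = 2x are polynomials, hence analytic at x = 0.
p(0) = 0,  q(0) = 0.
Indicial equation: r(r-1) + p(0) r + q(0) = 0, i.e. r^2 + (p(0) - 1) r + q(0) = 0, i.e. r^2 - 1 r = 0.
Discriminant: (-1)^2 - 4(0) = 1, so r = (1 ± 1)/2.
Solving: r_1 = 1, r_2 = 0.

indicial: r^2 - 1 r = 0; roots r_1 = 1, r_2 = 0


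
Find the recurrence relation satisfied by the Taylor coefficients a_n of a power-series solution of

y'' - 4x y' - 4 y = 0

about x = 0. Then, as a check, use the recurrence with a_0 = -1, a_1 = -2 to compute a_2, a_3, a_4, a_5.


Substitute y = sum_n a_n x^n.
y''(x) has coefficient (n+2)(n+1) a_{n+2} at x^n;
-4 x y'(x) has coefficient -4 n a_n at x^n (shift);
-4 y(x) has coefficient -4 a_n at x^n.
Matching x^n: (n+2)(n+1) a_{n+2} + (-4n - 4) a_n = 0.
Thus a_{n+2} = (4n + 4) / ((n+1)(n+2)) * a_n.

Check with a_0 = -1, a_1 = -2 (apply the recurrence for n = 0, 1, 2, 3): a_0 = -1, a_1 = -2, a_2 = -2, a_3 = -8/3, a_4 = -2, a_5 = -32/15.

a_(n+2) = (4n + 4) / ((n+1)(n+2)) * a_n; check: a_0 = -1, a_1 = -2, a_2 = -2, a_3 = -8/3, a_4 = -2, a_5 = -32/15


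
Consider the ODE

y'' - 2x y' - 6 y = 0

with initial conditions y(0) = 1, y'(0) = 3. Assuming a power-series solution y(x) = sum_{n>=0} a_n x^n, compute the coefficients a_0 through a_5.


Ansatz: y(x) = sum_{n>=0} a_n x^n, so y'(x) = sum_{n>=1} n a_n x^(n-1) and y''(x) = sum_{n>=2} n(n-1) a_n x^(n-2).
Substitute into P(x) y'' + Q(x) y' + R(x) y = 0 with P(x) = 1, Q(x) = -2x, R(x) = -6, and match powers of x.
Initial conditions: a_0 = 1, a_1 = 3.
Setting the coefficient of each power of x to zero and solving order by order (substituting the coefficients already found):
  x^0: 2 a_2 - 6 a_0 = 0  ->  2 a_2 = 6 a_0 = 6  ->  a_2 = 3
  x^1: 6 a_3 - 8 a_1 = 0  ->  6 a_3 = 8 a_1 = 24  ->  a_3 = 4
  x^2: 12 a_4 - 10 a_2 = 0  ->  12 a_4 = 10 a_2 = 30  ->  a_4 = 5/2
  x^3: 20 a_5 - 12 a_3 = 0  ->  20 a_5 = 12 a_3 = 48  ->  a_5 = 12/5
Truncated series: y(x) = 1 + 3 x + 3 x^2 + 4 x^3 + (5/2) x^4 + (12/5) x^5 + O(x^6).

a_0 = 1; a_1 = 3; a_2 = 3; a_3 = 4; a_4 = 5/2; a_5 = 12/5


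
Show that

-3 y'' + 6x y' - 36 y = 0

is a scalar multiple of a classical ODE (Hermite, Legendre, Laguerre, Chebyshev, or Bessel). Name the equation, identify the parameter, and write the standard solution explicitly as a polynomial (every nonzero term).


All three coefficients share the factor -3; dividing through by -3 gives  y'' - 2x y' + 12 y = 0.
This matches the Hermite equation y'' - 2x y' + 2n y = 0 with 2n = 12, so n = 6; the polynomial solution is H_6(x).
With y = sum_k a_k x^k, matching x^k gives (k+2)(k+1) a_{k+2} = 2(k - n) a_k = 2(k - 6) a_k. The right side vanishes at k = 6, so the series with the parity of 6 terminates at degree 6.
Standard normalization: leading coefficient of H_n is 2^n, so a_6 = 2^6 = 64. Work downward with a_k = (k+1)(k+2) a_{k+2} / (2(k - n)):
  a_4 = (5)(6)(64) / (2(4 - 6)) = 1920/(-4) = -480
  a_2 = (3)(4)(-480) / (2(2 - 6)) = -5760/(-8) = 720
  a_0 = (1)(2)(720) / (2(0 - 6)) = 1440/(-12) = -120
Hence H_6(x) = 64 x^6 - 480 x^4 + 720 x^2 - 120.

H_6(x); series = 64 x^6 - 480 x^4 + 720 x^2 - 120


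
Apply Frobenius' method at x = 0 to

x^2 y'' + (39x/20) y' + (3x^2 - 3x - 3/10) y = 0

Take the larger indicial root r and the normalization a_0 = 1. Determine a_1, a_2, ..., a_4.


Write in Frobenius form y'' + (p(x)/x) y' + (q(x)/x^2) y = 0:
  p(x) = 39/20,  q(x) = 3x^2 - 3x - 3/10.
Indicial equation: r(r-1) + (39/20) r + (-3/10) = 0 -> roots r_1 = 1/4, r_2 = -6/5.
Take r = r_1 = 1/4. Let y(x) = x^r sum_{n>=0} a_n x^n with a_0 = 1.
Substitute y = x^r sum a_n x^n and match x^{r+n}. The recurrence is
  D(n) a_n - 3 a_{n-1} + 3 a_{n-2} = 0,  where D(n) = (r+n)(r+n-1) + (39/20)(r+n) + (-3/10).
  a_n = [3 a_{n-1} - 3 a_{n-2}] / D(n).
Since the indicial polynomial factors as (r - r_1)(r - r_2), D(n) = (r_1 + n - r_1)(r_1 + n - r_2) = n(n + 29/20).
Evaluating step by step (a_0 = 1):
  n = 1: D(1) = 1(1 + 29/20) = 49/20; numerator = 3(1) = 3; a_1 = (3)/(49/20) = 60/49
  n = 2: D(2) = 2(2 + 29/20) = 69/10; numerator = 3(60/49) - 3(1) = 33/49; a_2 = (33/49)/(69/10) = 110/1127
  n = 3: D(3) = 3(3 + 29/20) = 267/20; numerator = 3(110/1127) - 3(60/49) = -3810/1127; a_3 = (-3810/1127)/(267/20) = -25400/100303
  n = 4: D(4) = 4(4 + 29/20) = 109/5; numerator = 3(-25400/100303) - 3(110/1127) = -4590/4361; a_4 = (-4590/4361)/(109/5) = -22950/475349

r = 1/4; a_0 = 1; a_1 = 60/49; a_2 = 110/1127; a_3 = -25400/100303; a_4 = -22950/475349


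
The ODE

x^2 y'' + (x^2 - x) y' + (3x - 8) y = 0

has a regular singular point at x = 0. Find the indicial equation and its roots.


Divide by x^2 to reach normal form y'' + P_1(x) y' + P_2(x) y = 0 with P_1(x) = 1 - 1/x and P_2(x) = 3/x - 8/x^2.
x = 0 is a singular point because the y'-coefficient 1 - 1/x has a pole at x = 0 and the y-coefficient 3/x - 8/x^2 has a pole at x = 0.
It is a regular singular point because x P_1(x) = p(x) = x - 1 and x^2 P_2(x) = q(x) = 3x - 8 are polynomials, hence analytic at x = 0.
p(0) = -1,  q(0) = -8.
Indicial equation: r(r-1) + p(0) r + q(0) = 0, i.e. r^2 + (p(0) - 1) r + q(0) = 0, i.e. r^2 - 2 r - 8 = 0.
Discriminant: (-2)^2 - 4(-8) = 36, so r = (2 ± 6)/2.
Solving: r_1 = 4, r_2 = -2.

indicial: r^2 - 2 r - 8 = 0; roots r_1 = 4, r_2 = -2


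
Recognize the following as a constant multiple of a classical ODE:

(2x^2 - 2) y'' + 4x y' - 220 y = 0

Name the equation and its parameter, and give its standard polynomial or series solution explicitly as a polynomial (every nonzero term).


All three coefficients share the factor -2; dividing through by -2 gives  (1 - x^2) y'' - 2x y' + 110 y = 0.
This matches the Legendre equation (1 - x^2) y'' - 2x y' + n(n+1) y = 0 (note the -2x y' term) with n(n+1) = 110, so n = 10; the polynomial solution is P_10(x).
With y = sum_k a_k x^k, matching x^k gives (k+2)(k+1) a_{k+2} = [k(k+1) - n(n+1)] a_k = (k - 10)(k + 11) a_k. The right side vanishes at k = 10, so the series with the parity of 10 terminates at degree 10.
Standard normalization (P_n(1) = 1): leading coefficient (2n)!/(2^n (n!)^2) = 2432902008176640000/(1024*13168189440000) = 46189/256, so a_10 = 46189/256. Work downward with a_k = (k+1)(k+2) a_{k+2} / ((k - 10)(k + 11)):
  a_8 = (9)(10)(46189/256) / ((8 - 10)(8 + 11)) = (2078505/128)/(-38) = -109395/256
  a_6 = (7)(8)(-109395/256) / ((6 - 10)(6 + 11)) = (-765765/32)/(-68) = 45045/128
  a_4 = (5)(6)(45045/128) / ((4 - 10)(4 + 11)) = (675675/64)/(-90) = -15015/128
  a_2 = (3)(4)(-15015/128) / ((2 - 10)(2 + 11)) = (-45045/32)/(-104) = 3465/256
  a_0 = (1)(2)(3465/256) / ((0 - 10)(0 + 11)) = (3465/128)/(-110) = -63/256
Hence P_10(x) = 46189 x^10/256 - 109395 x^8/256 + 45045 x^6/128 - 15015 x^4/128 + 3465 x^2/256 - 63/256.

P_10(x); series = 46189 x^10/256 - 109395 x^8/256 + 45045 x^6/128 - 15015 x^4/128 + 3465 x^2/256 - 63/256


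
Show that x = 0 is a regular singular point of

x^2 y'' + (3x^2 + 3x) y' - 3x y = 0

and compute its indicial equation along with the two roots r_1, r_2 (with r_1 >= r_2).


Divide by x^2 to reach normal form y'' + P_1(x) y' + P_2(x) y = 0 with P_1(x) = 3 + 3/x and P_2(x) = -3/x.
x = 0 is a singular point because the y'-coefficient 3 + 3/x has a pole at x = 0 and the y-coefficient -3/x has a pole at x = 0.
It is a regular singular point because x P_1(x) = p(x) = 3x + 3 and x^2 P_2(x) = q(x) = -3x are polynomials, hence analytic at x = 0.
p(0) = 3,  q(0) = 0.
Indicial equation: r(r-1) + p(0) r + q(0) = 0, i.e. r^2 + (p(0) - 1) r + q(0) = 0, i.e. r^2 + 2 r = 0.
Discriminant: (2)^2 - 4(0) = 4, so r = (-2 ± 2)/2.
Solving: r_1 = 0, r_2 = -2.

indicial: r^2 + 2 r = 0; roots r_1 = 0, r_2 = -2


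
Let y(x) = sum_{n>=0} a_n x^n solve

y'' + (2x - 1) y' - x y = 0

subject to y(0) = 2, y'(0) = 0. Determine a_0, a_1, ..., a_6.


Ansatz: y(x) = sum_{n>=0} a_n x^n, so y'(x) = sum_{n>=1} n a_n x^(n-1) and y''(x) = sum_{n>=2} n(n-1) a_n x^(n-2).
Substitute into P(x) y'' + Q(x) y' + R(x) y = 0 with P(x) = 1, Q(x) = 2x - 1, R(x) = -x, and match powers of x.
Initial conditions: a_0 = 2, a_1 = 0.
Setting the coefficient of each power of x to zero and solving order by order (substituting the coefficients already found):
  x^0: 2 a_2 - a_1 = 0  ->  2 a_2 = a_1 = 0  ->  a_2 = 0
  x^1: 6 a_3 - 2 a_2 + 2 a_1 - a_0 = 0  ->  6 a_3 = 2 a_2 - 2 a_1 + a_0 = 2  ->  a_3 = 1/3
  x^2: 12 a_4 - 3 a_3 + 4 a_2 - a_1 = 0  ->  12 a_4 = 3 a_3 - 4 a_2 + a_1 = 1  ->  a_4 = 1/12
  x^3: 20 a_5 - 4 a_4 + 6 a_3 - a_2 = 0  ->  20 a_5 = 4 a_4 - 6 a_3 + a_2 = -5/3  ->  a_5 = -1/12
  x^4: 30 a_6 - 5 a_5 + 8 a_4 - a_3 = 0  ->  30 a_6 = 5 a_5 - 8 a_4 + a_3 = -3/4  ->  a_6 = -1/40
Truncated series: y(x) = 2 + (1/3) x^3 + (1/12) x^4 - (1/12) x^5 - (1/40) x^6 + O(x^7).

a_0 = 2; a_1 = 0; a_2 = 0; a_3 = 1/3; a_4 = 1/12; a_5 = -1/12; a_6 = -1/40


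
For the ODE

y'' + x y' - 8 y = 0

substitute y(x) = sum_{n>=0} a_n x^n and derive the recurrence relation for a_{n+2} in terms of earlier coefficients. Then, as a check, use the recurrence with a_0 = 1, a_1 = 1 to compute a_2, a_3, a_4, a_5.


Substitute y = sum_n a_n x^n.
y''(x) has coefficient (n+2)(n+1) a_{n+2} at x^n;
x y'(x) has coefficient n a_n at x^n (shift);
-8 y(x) has coefficient -8 a_n at x^n.
Matching x^n: (n+2)(n+1) a_{n+2} + (n - 8) a_n = 0.
Thus a_{n+2} = (-n + 8) / ((n+1)(n+2)) * a_n.

Check with a_0 = 1, a_1 = 1 (apply the recurrence for n = 0, 1, 2, 3): a_0 = 1, a_1 = 1, a_2 = 4, a_3 = 7/6, a_4 = 2, a_5 = 7/24.

a_(n+2) = (-n + 8) / ((n+1)(n+2)) * a_n; check: a_0 = 1, a_1 = 1, a_2 = 4, a_3 = 7/6, a_4 = 2, a_5 = 7/24


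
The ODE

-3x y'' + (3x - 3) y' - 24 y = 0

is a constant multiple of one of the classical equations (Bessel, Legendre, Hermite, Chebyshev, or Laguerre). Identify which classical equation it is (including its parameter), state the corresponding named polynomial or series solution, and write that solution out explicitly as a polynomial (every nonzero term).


All three coefficients share the factor -3; dividing through by -3 gives  x y'' + (1 - x) y' + 8 y = 0.
This matches the Laguerre equation x y'' + (1 - x) y' + n y = 0 with n = 8; the polynomial solution is L_8(x).
With y = sum_k a_k x^k, matching x^k gives (k+1)k a_{k+1} + (k+1) a_{k+1} - k a_k + n a_k = 0, i.e. (k+1)^2 a_{k+1} = (k - n) a_k = (k - 8) a_k. The right side vanishes at k = 8, so the series terminates at degree 8.
Standard normalization L_n(0) = 1 gives a_0 = 1. Work upward with a_{k+1} = (k - 8) a_k / (k+1)^2:
  a_1 = (0 - 8)(1) / 1^2 = -8/1 = -8
  a_2 = (1 - 8)(-8) / 2^2 = 56/4 = 14
  a_3 = (2 - 8)(14) / 3^2 = -84/9 = -28/3
  a_4 = (3 - 8)(-28/3) / 4^2 = (140/3)/16 = 35/12
  a_5 = (4 - 8)(35/12) / 5^2 = (-35/3)/25 = -7/15
  a_6 = (5 - 8)(-7/15) / 6^2 = (7/5)/36 = 7/180
  a_7 = (6 - 8)(7/180) / 7^2 = (-7/90)/49 = -1/630
  a_8 = (7 - 8)(-1/630) / 8^2 = (1/630)/64 = 1/40320
Hence L_8(x) = x^8/40320 - x^7/630 + 7 x^6/180 - 7 x^5/15 + 35 x^4/12 - 28 x^3/3 + 14 x^2 - 8 x + 1.

L_8(x); series = x^8/40320 - x^7/630 + 7 x^6/180 - 7 x^5/15 + 35 x^4/12 - 28 x^3/3 + 14 x^2 - 8 x + 1


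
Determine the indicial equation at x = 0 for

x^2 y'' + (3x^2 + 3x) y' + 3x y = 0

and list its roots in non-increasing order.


Divide by x^2 to reach normal form y'' + P_1(x) y' + P_2(x) y = 0 with P_1(x) = 3 + 3/x and P_2(x) = 3/x.
x = 0 is a singular point because the y'-coefficient 3 + 3/x has a pole at x = 0 and the y-coefficient 3/x has a pole at x = 0.
It is a regular singular point because x P_1(x) = p(x) = 3x + 3 and x^2 P_2(x) = q(x) = 3x are polynomials, hence analytic at x = 0.
p(0) = 3,  q(0) = 0.
Indicial equation: r(r-1) + p(0) r + q(0) = 0, i.e. r^2 + (p(0) - 1) r + q(0) = 0, i.e. r^2 + 2 r = 0.
Discriminant: (2)^2 - 4(0) = 4, so r = (-2 ± 2)/2.
Solving: r_1 = 0, r_2 = -2.

indicial: r^2 + 2 r = 0; roots r_1 = 0, r_2 = -2


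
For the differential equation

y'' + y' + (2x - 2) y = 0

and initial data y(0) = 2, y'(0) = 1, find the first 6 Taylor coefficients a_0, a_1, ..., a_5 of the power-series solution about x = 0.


Ansatz: y(x) = sum_{n>=0} a_n x^n, so y'(x) = sum_{n>=1} n a_n x^(n-1) and y''(x) = sum_{n>=2} n(n-1) a_n x^(n-2).
Substitute into P(x) y'' + Q(x) y' + R(x) y = 0 with P(x) = 1, Q(x) = 1, R(x) = 2x - 2, and match powers of x.
Initial conditions: a_0 = 2, a_1 = 1.
Setting the coefficient of each power of x to zero and solving order by order (substituting the coefficients already found):
  x^0: 2 a_2 + a_1 - 2 a_0 = 0  ->  2 a_2 = -a_1 + 2 a_0 = 3  ->  a_2 = 3/2
  x^1: 6 a_3 + 2 a_2 - 2 a_1 + 2 a_0 = 0  ->  6 a_3 = -2 a_2 + 2 a_1 - 2 a_0 = -5  ->  a_3 = -5/6
  x^2: 12 a_4 + 3 a_3 - 2 a_2 + 2 a_1 = 0  ->  12 a_4 = -3 a_3 + 2 a_2 - 2 a_1 = 7/2  ->  a_4 = 7/24
  x^3: 20 a_5 + 4 a_4 - 2 a_3 + 2 a_2 = 0  ->  20 a_5 = -4 a_4 + 2 a_3 - 2 a_2 = -35/6  ->  a_5 = -7/24
Truncated series: y(x) = 2 + x + (3/2) x^2 - (5/6) x^3 + (7/24) x^4 - (7/24) x^5 + O(x^6).

a_0 = 2; a_1 = 1; a_2 = 3/2; a_3 = -5/6; a_4 = 7/24; a_5 = -7/24


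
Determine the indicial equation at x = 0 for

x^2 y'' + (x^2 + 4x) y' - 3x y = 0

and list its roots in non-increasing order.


Divide by x^2 to reach normal form y'' + P_1(x) y' + P_2(x) y = 0 with P_1(x) = 1 + 4/x and P_2(x) = -3/x.
x = 0 is a singular point because the y'-coefficient 1 + 4/x has a pole at x = 0 and the y-coefficient -3/x has a pole at x = 0.
It is a regular singular point because x P_1(x) = p(x) = x + 4 and x^2 P_2(x) = q(x) = -3x are polynomials, hence analytic at x = 0.
p(0) = 4,  q(0) = 0.
Indicial equation: r(r-1) + p(0) r + q(0) = 0, i.e. r^2 + (p(0) - 1) r + q(0) = 0, i.e. r^2 + 3 r = 0.
Discriminant: (3)^2 - 4(0) = 9, so r = (-3 ± 3)/2.
Solving: r_1 = 0, r_2 = -3.

indicial: r^2 + 3 r = 0; roots r_1 = 0, r_2 = -3


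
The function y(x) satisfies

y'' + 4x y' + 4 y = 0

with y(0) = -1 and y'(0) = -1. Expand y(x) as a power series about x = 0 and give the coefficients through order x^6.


Ansatz: y(x) = sum_{n>=0} a_n x^n, so y'(x) = sum_{n>=1} n a_n x^(n-1) and y''(x) = sum_{n>=2} n(n-1) a_n x^(n-2).
Substitute into P(x) y'' + Q(x) y' + R(x) y = 0 with P(x) = 1, Q(x) = 4x, R(x) = 4, and match powers of x.
Initial conditions: a_0 = -1, a_1 = -1.
Setting the coefficient of each power of x to zero and solving order by order (substituting the coefficients already found):
  x^0: 2 a_2 + 4 a_0 = 0  ->  2 a_2 = -4 a_0 = 4  ->  a_2 = 2
  x^1: 6 a_3 + 8 a_1 = 0  ->  6 a_3 = -8 a_1 = 8  ->  a_3 = 4/3
  x^2: 12 a_4 + 12 a_2 = 0  ->  12 a_4 = -12 a_2 = -24  ->  a_4 = -2
  x^3: 20 a_5 + 16 a_3 = 0  ->  20 a_5 = -16 a_3 = -64/3  ->  a_5 = -16/15
  x^4: 30 a_6 + 20 a_4 = 0  ->  30 a_6 = -20 a_4 = 40  ->  a_6 = 4/3
Truncated series: y(x) = -1 - x + 2 x^2 + (4/3) x^3 - 2 x^4 - (16/15) x^5 + (4/3) x^6 + O(x^7).

a_0 = -1; a_1 = -1; a_2 = 2; a_3 = 4/3; a_4 = -2; a_5 = -16/15; a_6 = 4/3


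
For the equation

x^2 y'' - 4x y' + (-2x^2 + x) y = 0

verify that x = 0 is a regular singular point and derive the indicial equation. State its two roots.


Divide by x^2 to reach normal form y'' + P_1(x) y' + P_2(x) y = 0 with P_1(x) = -4/x and P_2(x) = -2 + 1/x.
x = 0 is a singular point because the y'-coefficient -4/x has a pole at x = 0 and the y-coefficient -2 + 1/x has a pole at x = 0.
It is a regular singular point because x P_1(x) = p(x) = -4 and x^2 P_2(x) = q(x) = -2x^2 + x are polynomials, hence analytic at x = 0.
p(0) = -4,  q(0) = 0.
Indicial equation: r(r-1) + p(0) r + q(0) = 0, i.e. r^2 + (p(0) - 1) r + q(0) = 0, i.e. r^2 - 5 r = 0.
Discriminant: (-5)^2 - 4(0) = 25, so r = (5 ± 5)/2.
Solving: r_1 = 5, r_2 = 0.

indicial: r^2 - 5 r = 0; roots r_1 = 5, r_2 = 0


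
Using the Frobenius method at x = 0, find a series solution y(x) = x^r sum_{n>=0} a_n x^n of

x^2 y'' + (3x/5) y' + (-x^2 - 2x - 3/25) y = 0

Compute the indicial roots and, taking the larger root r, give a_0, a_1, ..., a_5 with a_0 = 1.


Write in Frobenius form y'' + (p(x)/x) y' + (q(x)/x^2) y = 0:
  p(x) = 3/5,  q(x) = -x^2 - 2x - 3/25.
Indicial equation: r(r-1) + (3/5) r + (-3/25) = 0 -> roots r_1 = 3/5, r_2 = -1/5.
Take r = r_1 = 3/5. Let y(x) = x^r sum_{n>=0} a_n x^n with a_0 = 1.
Substitute y = x^r sum a_n x^n and match x^{r+n}. The recurrence is
  D(n) a_n - 2 a_{n-1} - 1 a_{n-2} = 0,  where D(n) = (r+n)(r+n-1) + (3/5)(r+n) + (-3/25).
  a_n = [2 a_{n-1} + 1 a_{n-2}] / D(n).
Since the indicial polynomial factors as (r - r_1)(r - r_2), D(n) = (r_1 + n - r_1)(r_1 + n - r_2) = n(n + 4/5).
Evaluating step by step (a_0 = 1):
  n = 1: D(1) = 1(1 + 4/5) = 9/5; numerator = 2(1) = 2; a_1 = (2)/(9/5) = 10/9
  n = 2: D(2) = 2(2 + 4/5) = 28/5; numerator = 2(10/9) + 1(1) = 29/9; a_2 = (29/9)/(28/5) = 145/252
  n = 3: D(3) = 3(3 + 4/5) = 57/5; numerator = 2(145/252) + 1(10/9) = 95/42; a_3 = (95/42)/(57/5) = 25/126
  n = 4: D(4) = 4(4 + 4/5) = 96/5; numerator = 2(25/126) + 1(145/252) = 35/36; a_4 = (35/36)/(96/5) = 175/3456
  n = 5: D(5) = 5(5 + 4/5) = 29; numerator = 2(175/3456) + 1(25/126) = 3625/12096; a_5 = (3625/12096)/(29) = 125/12096

r = 3/5; a_0 = 1; a_1 = 10/9; a_2 = 145/252; a_3 = 25/126; a_4 = 175/3456; a_5 = 125/12096


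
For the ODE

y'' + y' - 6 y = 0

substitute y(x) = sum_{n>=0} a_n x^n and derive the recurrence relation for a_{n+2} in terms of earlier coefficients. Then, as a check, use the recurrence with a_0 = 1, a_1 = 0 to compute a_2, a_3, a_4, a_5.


Substitute y = sum_n a_n x^n.
y''(x) has coefficient (n+2)(n+1) a_{n+2} at x^n;
y'(x) has coefficient (n+1) a_{n+1} at x^n;
-6 y(x) has coefficient -6 a_n at x^n.
Matching x^n: (n+2)(n+1) a_{n+2} + (n+1) a_{n+1} - 6 a_n = 0.
Thus a_{n+2} = [-(n+1) a_{n+1} + 6 a_n] / ((n+1)(n+2)).

Check with a_0 = 1, a_1 = 0 (apply the recurrence for n = 0, 1, 2, 3): a_0 = 1, a_1 = 0, a_2 = 3, a_3 = -1, a_4 = 7/4, a_5 = -13/20.

a_(n+2) = [-(n+1) a_(n+1) + 6 a_n] / ((n+1)(n+2)); check: a_0 = 1, a_1 = 0, a_2 = 3, a_3 = -1, a_4 = 7/4, a_5 = -13/20


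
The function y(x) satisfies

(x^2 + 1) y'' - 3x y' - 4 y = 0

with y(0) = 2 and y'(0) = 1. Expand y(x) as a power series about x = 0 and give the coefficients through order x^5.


Ansatz: y(x) = sum_{n>=0} a_n x^n, so y'(x) = sum_{n>=1} n a_n x^(n-1) and y''(x) = sum_{n>=2} n(n-1) a_n x^(n-2).
Substitute into P(x) y'' + Q(x) y' + R(x) y = 0 with P(x) = x^2 + 1, Q(x) = -3x, R(x) = -4, and match powers of x.
Initial conditions: a_0 = 2, a_1 = 1.
Setting the coefficient of each power of x to zero and solving order by order (substituting the coefficients already found):
  x^0: 2 a_2 - 4 a_0 = 0  ->  2 a_2 = 4 a_0 = 8  ->  a_2 = 4
  x^1: 6 a_3 - 7 a_1 = 0  ->  6 a_3 = 7 a_1 = 7  ->  a_3 = 7/6
  x^2: 12 a_4 - 8 a_2 = 0  ->  12 a_4 = 8 a_2 = 32  ->  a_4 = 8/3
  x^3: 20 a_5 - 7 a_3 = 0  ->  20 a_5 = 7 a_3 = 49/6  ->  a_5 = 49/120
Truncated series: y(x) = 2 + x + 4 x^2 + (7/6) x^3 + (8/3) x^4 + (49/120) x^5 + O(x^6).

a_0 = 2; a_1 = 1; a_2 = 4; a_3 = 7/6; a_4 = 8/3; a_5 = 49/120


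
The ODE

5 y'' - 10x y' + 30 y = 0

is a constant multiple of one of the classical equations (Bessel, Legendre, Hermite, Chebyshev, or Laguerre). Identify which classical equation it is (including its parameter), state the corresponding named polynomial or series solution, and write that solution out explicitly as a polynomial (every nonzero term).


All three coefficients share the factor 5; dividing through by 5 gives  y'' - 2x y' + 6 y = 0.
This matches the Hermite equation y'' - 2x y' + 2n y = 0 with 2n = 6, so n = 3; the polynomial solution is H_3(x).
With y = sum_k a_k x^k, matching x^k gives (k+2)(k+1) a_{k+2} = 2(k - n) a_k = 2(k - 3) a_k. The right side vanishes at k = 3, so the series with the parity of 3 terminates at degree 3.
Standard normalization: leading coefficient of H_n is 2^n, so a_3 = 2^3 = 8. Work downward with a_k = (k+1)(k+2) a_{k+2} / (2(k - n)):
  a_1 = (2)(3)(8) / (2(1 - 3)) = 48/(-4) = -12
Hence H_3(x) = 8 x^3 - 12 x.

H_3(x); series = 8 x^3 - 12 x


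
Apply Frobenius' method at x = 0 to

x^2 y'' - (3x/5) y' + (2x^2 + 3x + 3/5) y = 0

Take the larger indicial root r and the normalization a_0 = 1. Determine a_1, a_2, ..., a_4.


Write in Frobenius form y'' + (p(x)/x) y' + (q(x)/x^2) y = 0:
  p(x) = -3/5,  q(x) = 2x^2 + 3x + 3/5.
Indicial equation: r(r-1) + (-3/5) r + (3/5) = 0 -> roots r_1 = 1, r_2 = 3/5.
Take r = r_1 = 1. Let y(x) = x^r sum_{n>=0} a_n x^n with a_0 = 1.
Substitute y = x^r sum a_n x^n and match x^{r+n}. The recurrence is
  D(n) a_n + 3 a_{n-1} + 2 a_{n-2} = 0,  where D(n) = (r+n)(r+n-1) + (-3/5)(r+n) + (3/5).
  a_n = [-3 a_{n-1} - 2 a_{n-2}] / D(n).
Since the indicial polynomial factors as (r - r_1)(r - r_2), D(n) = (r_1 + n - r_1)(r_1 + n - r_2) = n(n + 2/5).
Evaluating step by step (a_0 = 1):
  n = 1: D(1) = 1(1 + 2/5) = 7/5; numerator = -3(1) = -3; a_1 = (-3)/(7/5) = -15/7
  n = 2: D(2) = 2(2 + 2/5) = 24/5; numerator = -3(-15/7) - 2(1) = 31/7; a_2 = (31/7)/(24/5) = 155/168
  n = 3: D(3) = 3(3 + 2/5) = 51/5; numerator = -3(155/168) - 2(-15/7) = 85/56; a_3 = (85/56)/(51/5) = 25/168
  n = 4: D(4) = 4(4 + 2/5) = 88/5; numerator = -3(25/168) - 2(155/168) = -55/24; a_4 = (-55/24)/(88/5) = -25/192

r = 1; a_0 = 1; a_1 = -15/7; a_2 = 155/168; a_3 = 25/168; a_4 = -25/192


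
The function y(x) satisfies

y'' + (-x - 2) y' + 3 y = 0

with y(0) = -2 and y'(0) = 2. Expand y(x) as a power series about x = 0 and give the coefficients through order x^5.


Ansatz: y(x) = sum_{n>=0} a_n x^n, so y'(x) = sum_{n>=1} n a_n x^(n-1) and y''(x) = sum_{n>=2} n(n-1) a_n x^(n-2).
Substitute into P(x) y'' + Q(x) y' + R(x) y = 0 with P(x) = 1, Q(x) = -x - 2, R(x) = 3, and match powers of x.
Initial conditions: a_0 = -2, a_1 = 2.
Setting the coefficient of each power of x to zero and solving order by order (substituting the coefficients already found):
  x^0: 2 a_2 - 2 a_1 + 3 a_0 = 0  ->  2 a_2 = 2 a_1 - 3 a_0 = 10  ->  a_2 = 5
  x^1: 6 a_3 - 4 a_2 + 2 a_1 = 0  ->  6 a_3 = 4 a_2 - 2 a_1 = 16  ->  a_3 = 8/3
  x^2: 12 a_4 - 6 a_3 + a_2 = 0  ->  12 a_4 = 6 a_3 - a_2 = 11  ->  a_4 = 11/12
  x^3: 20 a_5 - 8 a_4 = 0  ->  20 a_5 = 8 a_4 = 22/3  ->  a_5 = 11/30
Truncated series: y(x) = -2 + 2 x + 5 x^2 + (8/3) x^3 + (11/12) x^4 + (11/30) x^5 + O(x^6).

a_0 = -2; a_1 = 2; a_2 = 5; a_3 = 8/3; a_4 = 11/12; a_5 = 11/30
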